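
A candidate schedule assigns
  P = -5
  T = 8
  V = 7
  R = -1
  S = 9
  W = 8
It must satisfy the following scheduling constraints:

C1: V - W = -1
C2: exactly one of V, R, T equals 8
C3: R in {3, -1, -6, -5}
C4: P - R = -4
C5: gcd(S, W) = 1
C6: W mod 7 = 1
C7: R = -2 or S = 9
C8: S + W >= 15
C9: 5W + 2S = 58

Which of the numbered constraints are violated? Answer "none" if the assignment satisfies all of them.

C1: V - W = 7 - 8 = -1  ✓
C2: V=7, R=-1, T=8; 1 of them equals 8  ✓
C3: R = -1 is in {3, -1, -6, -5}  ✓
C4: P - R = -5 - (-1) = -4  ✓
C5: gcd(9, 8) = 1  ✓
C6: 8 mod 7 = 1  ✓
C7: R = -1 ≠ -2, but S = 9 = 9 (second disjunct)  ✓
C8: S + W = 9 + 8 = 17; 17 ≥ 15  ✓
C9: 5W + 2S = 5(8) + 2(9) = 58  ✓

None — every constraint holds.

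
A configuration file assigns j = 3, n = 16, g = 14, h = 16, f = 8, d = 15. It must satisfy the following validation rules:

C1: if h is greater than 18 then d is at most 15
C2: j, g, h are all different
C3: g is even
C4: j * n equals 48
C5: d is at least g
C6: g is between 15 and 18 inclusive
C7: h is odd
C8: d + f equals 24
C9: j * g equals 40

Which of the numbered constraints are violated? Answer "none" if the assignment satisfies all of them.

Constraints 6, 7, 8, and 9 do not hold.

C1: h = 16, not > 18; antecedent false, conditional vacuously true — OK.
C2: values 3, 14, 16 are pairwise distinct — OK.
C3: g = 14 is even — OK.
C4: j * n = 3 * 16 = 48 — OK.
C5: d = 15, g = 14; 15 ≥ 14 — OK.
C6: g = 14 is outside [15, 18] — violated.
C7: h = 16 is even — violated.
C8: d + f = 15 + 8 = 23, not 24 — violated.
C9: j * g = 3 * 14 = 42, not 40 — violated.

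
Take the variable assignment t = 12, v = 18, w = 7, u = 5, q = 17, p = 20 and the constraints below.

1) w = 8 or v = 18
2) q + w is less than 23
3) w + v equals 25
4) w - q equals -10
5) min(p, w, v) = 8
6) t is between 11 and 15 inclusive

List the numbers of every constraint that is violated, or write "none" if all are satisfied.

1) w = 7 ≠ 8, but v = 18 = 18 (second disjunct)  holds
2) q + w = 17 + 7 = 24; 24 ≥ 23, bound 23 not met  fails
3) w + v = 7 + 18 = 25  holds
4) w - q = 7 - 17 = -10  holds
5) min(20, 7, 18) = 7, not 8  fails
6) t = 12 lies in [11, 15]  holds

Constraints 2 and 5 are violated.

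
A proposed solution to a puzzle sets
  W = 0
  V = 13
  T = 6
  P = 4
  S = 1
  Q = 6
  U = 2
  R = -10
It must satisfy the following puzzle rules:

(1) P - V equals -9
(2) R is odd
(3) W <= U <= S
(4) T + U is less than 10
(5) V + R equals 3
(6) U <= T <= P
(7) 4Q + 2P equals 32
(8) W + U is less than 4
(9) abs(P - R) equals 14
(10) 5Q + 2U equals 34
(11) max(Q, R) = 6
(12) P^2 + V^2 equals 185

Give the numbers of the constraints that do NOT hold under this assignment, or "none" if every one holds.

Constraints 2, 3, and 6 do not hold.

(1) P - V = 4 - 13 = -9 — satisfied.
(2) R = -10 is even — violated.
(3) values 0, 2, 1; U = 2 is not <= S = 1 — violated.
(4) T + U = 6 + 2 = 8; 8 < 10 — satisfied.
(5) V + R = 13 + (-10) = 3 — satisfied.
(6) values 2, 6, 4; T = 6 is not <= P = 4 — violated.
(7) 4Q + 2P = 4(6) + 2(4) = 32 — satisfied.
(8) W + U = 0 + 2 = 2; 2 < 4 — satisfied.
(9) abs(4 - (-10)) = 14 — satisfied.
(10) 5Q + 2U = 5(6) + 2(2) = 34 — satisfied.
(11) max(6, -10) = 6 — satisfied.
(12) P^2 + V^2 = 4^2 + 13^2 = 16 + 169 = 185 — satisfied.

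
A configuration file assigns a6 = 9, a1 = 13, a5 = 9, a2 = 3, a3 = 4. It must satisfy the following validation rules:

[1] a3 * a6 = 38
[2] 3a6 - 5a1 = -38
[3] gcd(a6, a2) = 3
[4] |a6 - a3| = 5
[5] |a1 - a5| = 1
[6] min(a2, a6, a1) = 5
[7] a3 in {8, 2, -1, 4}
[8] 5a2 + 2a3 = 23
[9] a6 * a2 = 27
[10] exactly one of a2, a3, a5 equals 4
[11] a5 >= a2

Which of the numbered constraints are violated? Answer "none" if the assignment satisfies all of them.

[1] a3 * a6 = 4 * 9 = 36, not 38 — violated.
[2] 3a6 - 5a1 = 3(9) - 5(13) = -38 — satisfied.
[3] gcd(9, 3) = 3 — satisfied.
[4] |9 - 4| = 5 — satisfied.
[5] |13 - 9| = 4, not 1 — violated.
[6] min(3, 9, 13) = 3, not 5 — violated.
[7] a3 = 4 is in {8, 2, -1, 4} — satisfied.
[8] 5a2 + 2a3 = 5(3) + 2(4) = 23 — satisfied.
[9] a6 * a2 = 9 * 3 = 27 — satisfied.
[10] a2=3, a3=4, a5=9; 1 of them equals 4 — satisfied.
[11] a5 = 9, a2 = 3; 9 ≥ 3 — satisfied.

The assignment fails constraints 1, 5, 6.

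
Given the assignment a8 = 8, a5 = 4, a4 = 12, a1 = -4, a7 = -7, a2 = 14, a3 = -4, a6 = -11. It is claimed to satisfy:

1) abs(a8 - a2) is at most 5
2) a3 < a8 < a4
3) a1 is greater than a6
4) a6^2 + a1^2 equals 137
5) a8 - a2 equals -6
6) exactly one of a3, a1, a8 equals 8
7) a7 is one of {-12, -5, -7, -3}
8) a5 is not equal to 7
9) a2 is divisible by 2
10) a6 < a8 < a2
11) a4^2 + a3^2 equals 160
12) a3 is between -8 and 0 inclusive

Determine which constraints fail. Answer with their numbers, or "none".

No — constraint 1 is not satisfied.

1) abs(8 - 14) = 6; 6 > 5, exceeds bound 5 — violated.
2) values -4 < 8 < 12 — OK.
3) a1 = -4, a6 = -11; -4 > -11 — OK.
4) a6^2 + a1^2 = (-11)^2 + (-4)^2 = 121 + 16 = 137 — OK.
5) a8 - a2 = 8 - 14 = -6 — OK.
6) a3=-4, a1=-4, a8=8; 1 of them equals 8 — OK.
7) a7 = -7 is in {-12, -5, -7, -3} — OK.
8) a5 = 4, and 4 ≠ 7 — OK.
9) 14 / 2 = 7, so 2 divides 14 — OK.
10) values -11 < 8 < 14 — OK.
11) a4^2 + a3^2 = 12^2 + (-4)^2 = 144 + 16 = 160 — OK.
12) a3 = -4 lies in [-8, 0] — OK.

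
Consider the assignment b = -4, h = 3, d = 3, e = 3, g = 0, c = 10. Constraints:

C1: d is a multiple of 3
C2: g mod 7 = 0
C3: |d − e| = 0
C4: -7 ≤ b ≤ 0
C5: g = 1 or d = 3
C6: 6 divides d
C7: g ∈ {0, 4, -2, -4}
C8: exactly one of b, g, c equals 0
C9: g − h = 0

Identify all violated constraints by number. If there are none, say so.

C1: 3 / 3 = 1, so 3 divides 3 — OK.
C2: 0 mod 7 = 0 — OK.
C3: |3 − 3| = 0 — OK.
C4: b = -4 lies in [-7, 0] — OK.
C5: g = 0 ≠ 1, but d = 3 = 3 (second disjunct) — OK.
C6: 3 = 6×0 + 3, so 6 does not divide 3 — violated.
C7: g = 0 is in {0, 4, -2, -4} — OK.
C8: b=-4, g=0, c=10; 1 of them equals 0 — OK.
C9: g − h = 0 − 3 = -3, not 0 — violated.

The assignment fails constraints 6 and 9.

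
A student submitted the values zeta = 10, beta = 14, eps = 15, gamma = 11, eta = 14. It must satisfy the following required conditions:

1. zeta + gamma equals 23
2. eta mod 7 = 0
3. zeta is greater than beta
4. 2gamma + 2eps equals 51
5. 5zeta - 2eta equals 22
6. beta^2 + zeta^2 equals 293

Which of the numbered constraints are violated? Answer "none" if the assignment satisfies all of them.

1. zeta + gamma = 10 + 11 = 21, not 23 — does not hold.
2. 14 mod 7 = 0 — holds.
3. zeta = 10, beta = 14; 10 ≤ 14 (want >) — does not hold.
4. 2gamma + 2eps = 2(11) + 2(15) = 52, not 51 — does not hold.
5. 5zeta - 2eta = 5(10) - 2(14) = 22 — holds.
6. beta^2 + zeta^2 = 14^2 + 10^2 = 196 + 100 = 296, not 293 — does not hold.

Constraints 1, 3, 4, 6 are violated.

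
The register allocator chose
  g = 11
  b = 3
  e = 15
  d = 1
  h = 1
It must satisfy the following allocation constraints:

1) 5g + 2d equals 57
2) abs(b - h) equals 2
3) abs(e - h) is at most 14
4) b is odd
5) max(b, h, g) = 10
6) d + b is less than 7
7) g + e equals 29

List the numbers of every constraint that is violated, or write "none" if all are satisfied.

Constraints 5 and 7 are violated.

1) 5g + 2d = 5(11) + 2(1) = 57  true
2) abs(3 - 1) = 2  true
3) abs(15 - 1) = 14; 14 ≤ 14  true
4) b = 3 is odd  true
5) max(3, 1, 11) = 11, not 10  false
6) d + b = 1 + 3 = 4; 4 < 7  true
7) g + e = 11 + 15 = 26, not 29  false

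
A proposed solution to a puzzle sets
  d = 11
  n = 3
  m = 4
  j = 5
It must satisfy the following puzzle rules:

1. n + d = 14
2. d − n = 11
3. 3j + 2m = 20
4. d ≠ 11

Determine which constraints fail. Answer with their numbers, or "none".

1. n + d = 3 + 11 = 14 — OK.
2. d − n = 11 − 3 = 8, not 11 — violated.
3. 3j + 2m = 3(5) + 2(4) = 23, not 20 — violated.
4. d = 11, but 11 is required to differ — violated.

Constraints 2, 3, 4 do not hold.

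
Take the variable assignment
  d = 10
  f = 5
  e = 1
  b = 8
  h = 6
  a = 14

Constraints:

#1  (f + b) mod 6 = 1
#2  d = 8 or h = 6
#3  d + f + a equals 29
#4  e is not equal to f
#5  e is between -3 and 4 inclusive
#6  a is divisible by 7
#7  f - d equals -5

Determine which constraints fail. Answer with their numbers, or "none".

The assignment satisfies every constraint.

#1 f + b = 13; 13 mod 6 = 1  true
#2 d = 10 ≠ 8, but h = 6 = 6 (second disjunct)  true
#3 d + f + a = 10 + 5 + 14 = 29  true
#4 e = 1, f = 5; distinct  true
#5 e = 1 lies in [-3, 4]  true
#6 14 / 7 = 2, so 7 divides 14  true
#7 f - d = 5 - 10 = -5  true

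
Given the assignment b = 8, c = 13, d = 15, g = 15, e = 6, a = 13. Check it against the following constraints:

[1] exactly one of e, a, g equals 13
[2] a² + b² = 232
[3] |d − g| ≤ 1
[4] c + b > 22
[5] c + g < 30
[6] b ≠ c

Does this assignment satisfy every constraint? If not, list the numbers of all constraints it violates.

[1] e=6, a=13, g=15; 1 of them equals 13  ✓
[2] a² + b² = 13² + 8² = 169 + 64 = 233, not 232  ✗
[3] |15 − 15| = 0; 0 ≤ 1  ✓
[4] c + b = 13 + 8 = 21; 21 ≤ 22, bound 22 not met  ✗
[5] c + g = 13 + 15 = 28; 28 < 30  ✓
[6] b = 8, c = 13; distinct  ✓

No — constraints 2, 4 are not satisfied.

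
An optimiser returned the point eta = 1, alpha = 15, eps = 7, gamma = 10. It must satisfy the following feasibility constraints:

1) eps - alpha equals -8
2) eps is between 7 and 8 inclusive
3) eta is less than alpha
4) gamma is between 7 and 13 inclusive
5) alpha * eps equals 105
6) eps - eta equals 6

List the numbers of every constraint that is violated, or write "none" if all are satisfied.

All constraints are satisfied.

1) eps - alpha = 7 - 15 = -8 — OK.
2) eps = 7 lies in [7, 8] — OK.
3) eta = 1, alpha = 15; 1 < 15 — OK.
4) gamma = 10 lies in [7, 13] — OK.
5) alpha * eps = 15 * 7 = 105 — OK.
6) eps - eta = 7 - 1 = 6 — OK.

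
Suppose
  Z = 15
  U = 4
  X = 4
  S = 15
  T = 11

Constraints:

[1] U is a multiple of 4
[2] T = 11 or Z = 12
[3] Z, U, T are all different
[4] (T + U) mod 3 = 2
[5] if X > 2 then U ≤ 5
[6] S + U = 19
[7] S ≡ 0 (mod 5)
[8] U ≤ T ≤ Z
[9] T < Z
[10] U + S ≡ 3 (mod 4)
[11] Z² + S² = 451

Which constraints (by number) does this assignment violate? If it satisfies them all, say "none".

No — constraints 4, 11 are not satisfied.

[1] 4 / 4 = 1, so 4 divides 4 — holds.
[2] T = 11 = 11 (first disjunct) — holds.
[3] values 15, 4, 11 are pairwise distinct — holds.
[4] T + U = 15; 15 mod 3 = 0, not 2 — fails.
[5] X = 4 > 2, so we need U ≤ 5; U = 4 ≤ 5 — holds.
[6] S + U = 15 + 4 = 19 — holds.
[7] 15 mod 5 = 0 — holds.
[8] values 4 ≤ 11 ≤ 15 — holds.
[9] T = 11, Z = 15; 11 < 15 — holds.
[10] U + S = 19; 19 mod 4 = 3 — holds.
[11] Z² + S² = 15² + 15² = 225 + 225 = 450, not 451 — fails.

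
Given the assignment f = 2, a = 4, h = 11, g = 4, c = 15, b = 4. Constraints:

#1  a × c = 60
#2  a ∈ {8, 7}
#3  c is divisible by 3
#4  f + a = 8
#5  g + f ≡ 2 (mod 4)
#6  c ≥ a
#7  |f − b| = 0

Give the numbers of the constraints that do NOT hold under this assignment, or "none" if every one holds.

Constraints 2, 4, and 7 are violated.

#1 a × c = 4 × 15 = 60 — satisfied.
#2 a = 4 is not in {8, 7} — violated.
#3 15 / 3 = 5, so 3 divides 15 — satisfied.
#4 f + a = 2 + 4 = 6, not 8 — violated.
#5 g + f = 6; 6 mod 4 = 2 — satisfied.
#6 c = 15, a = 4; 15 ≥ 4 — satisfied.
#7 |2 − 4| = 2, not 0 — violated.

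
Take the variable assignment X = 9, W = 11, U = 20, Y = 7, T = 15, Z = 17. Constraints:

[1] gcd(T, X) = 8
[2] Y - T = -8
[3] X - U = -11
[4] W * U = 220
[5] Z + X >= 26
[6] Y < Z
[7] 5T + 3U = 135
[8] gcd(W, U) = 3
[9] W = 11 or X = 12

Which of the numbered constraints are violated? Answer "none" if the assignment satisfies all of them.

Violated: 1 and 8.

[1] gcd(15, 9) = 3, not 8  fails
[2] Y - T = 7 - 15 = -8  holds
[3] X - U = 9 - 20 = -11  holds
[4] W * U = 11 * 20 = 220  holds
[5] Z + X = 17 + 9 = 26; 26 ≥ 26  holds
[6] Y = 7, Z = 17; 7 < 17  holds
[7] 5T + 3U = 5(15) + 3(20) = 135  holds
[8] gcd(11, 20) = 1, not 3  fails
[9] W = 11 = 11 (first disjunct)  holds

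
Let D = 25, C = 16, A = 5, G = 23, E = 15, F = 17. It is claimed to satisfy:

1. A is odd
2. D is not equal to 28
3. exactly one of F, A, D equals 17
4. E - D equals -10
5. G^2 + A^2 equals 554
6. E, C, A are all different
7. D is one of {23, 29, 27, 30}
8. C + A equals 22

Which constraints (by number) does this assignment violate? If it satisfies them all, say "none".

1. A = 5 is odd — holds.
2. D = 25, and 25 ≠ 28 — holds.
3. F=17, A=5, D=25; 1 of them equals 17 — holds.
4. E - D = 15 - 25 = -10 — holds.
5. G^2 + A^2 = 23^2 + 5^2 = 529 + 25 = 554 — holds.
6. values 15, 16, 5 are pairwise distinct — holds.
7. D = 25 is not in {23, 29, 27, 30} — fails.
8. C + A = 16 + 5 = 21, not 22 — fails.

Constraints 7 and 8 do not hold.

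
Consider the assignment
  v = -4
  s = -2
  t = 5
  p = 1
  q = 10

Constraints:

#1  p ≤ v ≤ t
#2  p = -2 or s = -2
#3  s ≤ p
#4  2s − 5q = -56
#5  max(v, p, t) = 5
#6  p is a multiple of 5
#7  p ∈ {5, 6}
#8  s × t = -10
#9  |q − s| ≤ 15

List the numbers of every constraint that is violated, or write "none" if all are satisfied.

#1 values 1, -4, 5; p = 1 is not ≤ v = -4 — fails.
#2 p = 1 ≠ -2, but s = -2 = -2 (second disjunct) — holds.
#3 s = -2, p = 1; -2 ≤ 1 — holds.
#4 2s − 5q = 2(-2) − 5(10) = -54, not -56 — fails.
#5 max(-4, 1, 5) = 5 — holds.
#6 1 = 5×0 + 1, so 5 does not divide 1 — fails.
#7 p = 1 is not in {5, 6} — fails.
#8 s × t = -2 × 5 = -10 — holds.
#9 |10 − (-2)| = 12; 12 ≤ 15 — holds.

The assignment fails constraints 1, 4, 6, and 7.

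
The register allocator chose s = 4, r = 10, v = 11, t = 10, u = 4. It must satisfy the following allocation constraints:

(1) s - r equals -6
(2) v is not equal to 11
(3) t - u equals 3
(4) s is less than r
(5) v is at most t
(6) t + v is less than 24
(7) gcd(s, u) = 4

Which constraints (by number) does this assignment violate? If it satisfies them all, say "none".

(1) s - r = 4 - 10 = -6 — OK.
(2) v = 11, but 11 is required to differ — violated.
(3) t - u = 10 - 4 = 6, not 3 — violated.
(4) s = 4, r = 10; 4 < 10 — OK.
(5) v = 11, t = 10; 11 > 10 (want ≤) — violated.
(6) t + v = 10 + 11 = 21; 21 < 24 — OK.
(7) gcd(4, 4) = 4 — OK.

Constraints 2, 3, 5 are violated.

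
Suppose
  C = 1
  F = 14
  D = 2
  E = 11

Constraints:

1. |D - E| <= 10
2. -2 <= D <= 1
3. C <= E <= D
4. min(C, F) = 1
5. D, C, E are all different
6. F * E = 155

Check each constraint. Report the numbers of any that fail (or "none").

No — constraints 2, 3, and 6 are not satisfied.

1. |2 - 11| = 9; 9 ≤ 10  yes
2. D = 2 is outside [-2, 1]  no
3. values 1, 11, 2; E = 11 is not <= D = 2  no
4. min(1, 14) = 1  yes
5. values 2, 1, 11 are pairwise distinct  yes
6. F * E = 14 * 11 = 154, not 155  no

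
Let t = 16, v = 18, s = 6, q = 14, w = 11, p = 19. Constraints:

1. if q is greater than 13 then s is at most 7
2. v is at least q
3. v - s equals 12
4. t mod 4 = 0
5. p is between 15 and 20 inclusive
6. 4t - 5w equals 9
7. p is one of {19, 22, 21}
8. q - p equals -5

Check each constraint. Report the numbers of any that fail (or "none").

The assignment satisfies every constraint.

1. q = 14 > 13, so we need s ≤ 7; s = 6 ≤ 7 — holds.
2. v = 18, q = 14; 18 ≥ 14 — holds.
3. v - s = 18 - 6 = 12 — holds.
4. 16 mod 4 = 0 — holds.
5. p = 19 lies in [15, 20] — holds.
6. 4t - 5w = 4(16) - 5(11) = 9 — holds.
7. p = 19 is in {19, 22, 21} — holds.
8. q - p = 14 - 19 = -5 — holds.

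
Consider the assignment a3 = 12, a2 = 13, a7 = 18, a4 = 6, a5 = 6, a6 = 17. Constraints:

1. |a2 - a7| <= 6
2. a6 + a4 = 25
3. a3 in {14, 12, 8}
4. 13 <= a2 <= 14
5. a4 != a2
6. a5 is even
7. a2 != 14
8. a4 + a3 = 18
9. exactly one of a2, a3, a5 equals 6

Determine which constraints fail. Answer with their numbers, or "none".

The assignment fails constraint 2.

1. |13 - 18| = 5; 5 ≤ 6  true
2. a6 + a4 = 17 + 6 = 23, not 25  false
3. a3 = 12 is in {14, 12, 8}  true
4. a2 = 13 lies in [13, 14]  true
5. a4 = 6, a2 = 13; distinct  true
6. a5 = 6 is even  true
7. a2 = 13, and 13 ≠ 14  true
8. a4 + a3 = 6 + 12 = 18  true
9. a2=13, a3=12, a5=6; 1 of them equals 6  true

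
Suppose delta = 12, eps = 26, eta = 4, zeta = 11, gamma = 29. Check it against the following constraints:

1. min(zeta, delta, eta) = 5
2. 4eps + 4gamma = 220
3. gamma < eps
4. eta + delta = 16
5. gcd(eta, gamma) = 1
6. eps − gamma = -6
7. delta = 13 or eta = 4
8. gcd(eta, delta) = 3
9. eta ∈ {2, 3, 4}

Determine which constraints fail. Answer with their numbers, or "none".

1. min(11, 12, 4) = 4, not 5  ✘
2. 4eps + 4gamma = 4(26) + 4(29) = 220  ✔
3. gamma = 29, eps = 26; 29 ≥ 26 (want <)  ✘
4. eta + delta = 4 + 12 = 16  ✔
5. gcd(4, 29) = 1  ✔
6. eps − gamma = 26 − 29 = -3, not -6  ✘
7. delta = 12 ≠ 13, but eta = 4 = 4 (second disjunct)  ✔
8. gcd(4, 12) = 4, not 3  ✘
9. eta = 4 is in {2, 3, 4}  ✔

Constraints 1, 3, 6, and 8 are violated.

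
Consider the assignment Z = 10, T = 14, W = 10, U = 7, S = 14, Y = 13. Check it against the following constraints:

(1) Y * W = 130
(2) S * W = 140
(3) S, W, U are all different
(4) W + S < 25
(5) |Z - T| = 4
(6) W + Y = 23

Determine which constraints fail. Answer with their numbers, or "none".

The assignment satisfies every constraint.

(1) Y * W = 13 * 10 = 130 — OK.
(2) S * W = 14 * 10 = 140 — OK.
(3) values 14, 10, 7 are pairwise distinct — OK.
(4) W + S = 10 + 14 = 24; 24 < 25 — OK.
(5) |10 - 14| = 4 — OK.
(6) W + Y = 10 + 13 = 23 — OK.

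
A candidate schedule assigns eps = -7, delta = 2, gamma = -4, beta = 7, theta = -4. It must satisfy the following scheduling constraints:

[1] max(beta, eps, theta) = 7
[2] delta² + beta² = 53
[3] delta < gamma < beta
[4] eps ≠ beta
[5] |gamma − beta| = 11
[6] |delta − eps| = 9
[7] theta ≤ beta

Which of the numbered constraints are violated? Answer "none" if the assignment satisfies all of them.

[1] max(7, -7, -4) = 7 — satisfied.
[2] delta² + beta² = 2² + 7² = 4 + 49 = 53 — satisfied.
[3] values 2, -4, 7; delta = 2 is not < gamma = -4 — violated.
[4] eps = -7, beta = 7; distinct — satisfied.
[5] |-4 − 7| = 11 — satisfied.
[6] |2 − (-7)| = 9 — satisfied.
[7] theta = -4, beta = 7; -4 ≤ 7 — satisfied.

No — constraint 3 is not satisfied.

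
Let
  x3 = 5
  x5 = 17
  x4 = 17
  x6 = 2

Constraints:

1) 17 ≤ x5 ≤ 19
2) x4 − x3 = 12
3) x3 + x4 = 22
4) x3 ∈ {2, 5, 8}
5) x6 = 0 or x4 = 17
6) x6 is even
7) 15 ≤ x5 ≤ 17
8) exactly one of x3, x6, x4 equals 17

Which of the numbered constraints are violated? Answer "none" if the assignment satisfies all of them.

No violations.

1) x5 = 17 lies in [17, 19] — OK.
2) x4 − x3 = 17 − 5 = 12 — OK.
3) x3 + x4 = 5 + 17 = 22 — OK.
4) x3 = 5 is in {2, 5, 8} — OK.
5) x6 = 2 ≠ 0, but x4 = 17 = 17 (second disjunct) — OK.
6) x6 = 2 is even — OK.
7) x5 = 17 lies in [15, 17] — OK.
8) x3=5, x6=2, x4=17; 1 of them equals 17 — OK.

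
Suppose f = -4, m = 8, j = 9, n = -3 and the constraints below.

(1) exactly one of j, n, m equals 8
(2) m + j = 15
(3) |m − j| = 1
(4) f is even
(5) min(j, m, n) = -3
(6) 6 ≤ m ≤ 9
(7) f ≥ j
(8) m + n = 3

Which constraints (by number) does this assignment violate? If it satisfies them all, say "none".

Constraints 2, 7, and 8 do not hold.

(1) j=9, n=-3, m=8; 1 of them equals 8 — holds.
(2) m + j = 8 + 9 = 17, not 15 — fails.
(3) |8 − 9| = 1 — holds.
(4) f = -4 is even — holds.
(5) min(9, 8, -3) = -3 — holds.
(6) m = 8 lies in [6, 9] — holds.
(7) f = -4, j = 9; -4 < 9 (want ≥) — fails.
(8) m + n = 8 + (-3) = 5, not 3 — fails.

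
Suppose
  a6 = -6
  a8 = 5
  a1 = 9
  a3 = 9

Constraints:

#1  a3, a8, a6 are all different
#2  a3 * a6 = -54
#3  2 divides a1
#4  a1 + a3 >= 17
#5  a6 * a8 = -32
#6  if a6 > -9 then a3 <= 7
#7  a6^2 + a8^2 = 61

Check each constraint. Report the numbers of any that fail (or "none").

#1 values 9, 5, -6 are pairwise distinct — satisfied.
#2 a3 * a6 = 9 * (-6) = -54 — satisfied.
#3 9 = 2*4 + 1, so 2 does not divide 9 — violated.
#4 a1 + a3 = 9 + 9 = 18; 18 ≥ 17 — satisfied.
#5 a6 * a8 = -6 * 5 = -30, not -32 — violated.
#6 a6 = -6 > -9, so we need a3 ≤ 7; but a3 = 9 > 7 — violated.
#7 a6^2 + a8^2 = (-6)^2 + 5^2 = 36 + 25 = 61 — satisfied.

The assignment fails constraints 3, 5, 6.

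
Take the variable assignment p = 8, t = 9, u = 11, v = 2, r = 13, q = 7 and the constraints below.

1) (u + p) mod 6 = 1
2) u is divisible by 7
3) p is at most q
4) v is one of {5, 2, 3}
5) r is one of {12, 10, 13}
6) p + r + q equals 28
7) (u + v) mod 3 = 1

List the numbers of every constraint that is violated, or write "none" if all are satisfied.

1) u + p = 19; 19 mod 6 = 1 — holds.
2) 11 = 7*1 + 4, so 7 does not divide 11 — fails.
3) p = 8, q = 7; 8 > 7 (want ≤) — fails.
4) v = 2 is in {5, 2, 3} — holds.
5) r = 13 is in {12, 10, 13} — holds.
6) p + r + q = 8 + 13 + 7 = 28 — holds.
7) u + v = 13; 13 mod 3 = 1 — holds.

The assignment fails constraints 2 and 3.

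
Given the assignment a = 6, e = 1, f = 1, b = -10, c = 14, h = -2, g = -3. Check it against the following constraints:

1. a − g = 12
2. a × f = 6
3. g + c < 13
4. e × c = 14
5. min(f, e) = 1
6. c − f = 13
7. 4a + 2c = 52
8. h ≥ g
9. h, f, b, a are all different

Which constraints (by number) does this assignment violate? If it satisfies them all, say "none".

Violated: 1.

1. a − g = 6 − (-3) = 9, not 12 — violated.
2. a × f = 6 × 1 = 6 — OK.
3. g + c = -3 + 14 = 11; 11 < 13 — OK.
4. e × c = 1 × 14 = 14 — OK.
5. min(1, 1) = 1 — OK.
6. c − f = 14 − 1 = 13 — OK.
7. 4a + 2c = 4(6) + 2(14) = 52 — OK.
8. h = -2, g = -3; -2 ≥ -3 — OK.
9. values -2, 1, -10, 6 are pairwise distinct — OK.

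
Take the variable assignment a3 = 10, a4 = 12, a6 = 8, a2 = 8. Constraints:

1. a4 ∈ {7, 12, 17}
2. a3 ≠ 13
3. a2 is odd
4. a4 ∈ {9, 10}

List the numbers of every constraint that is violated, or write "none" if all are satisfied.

1. a4 = 12 is in {7, 12, 17}  ✔
2. a3 = 10, and 10 ≠ 13  ✔
3. a2 = 8 is even  ✘
4. a4 = 12 is not in {9, 10}  ✘

Constraints 3 and 4 do not hold.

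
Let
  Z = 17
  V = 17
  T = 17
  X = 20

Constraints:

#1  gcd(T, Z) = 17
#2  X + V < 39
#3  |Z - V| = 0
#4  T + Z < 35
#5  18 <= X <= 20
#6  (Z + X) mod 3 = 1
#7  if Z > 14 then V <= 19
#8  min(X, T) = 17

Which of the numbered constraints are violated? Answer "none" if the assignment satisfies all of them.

#1 gcd(17, 17) = 17 — OK.
#2 X + V = 20 + 17 = 37; 37 < 39 — OK.
#3 |17 - 17| = 0 — OK.
#4 T + Z = 17 + 17 = 34; 34 < 35 — OK.
#5 X = 20 lies in [18, 20] — OK.
#6 Z + X = 37; 37 mod 3 = 1 — OK.
#7 Z = 17 > 14, so we need V ≤ 19; V = 17 ≤ 19 — OK.
#8 min(20, 17) = 17 — OK.

All constraints are satisfied.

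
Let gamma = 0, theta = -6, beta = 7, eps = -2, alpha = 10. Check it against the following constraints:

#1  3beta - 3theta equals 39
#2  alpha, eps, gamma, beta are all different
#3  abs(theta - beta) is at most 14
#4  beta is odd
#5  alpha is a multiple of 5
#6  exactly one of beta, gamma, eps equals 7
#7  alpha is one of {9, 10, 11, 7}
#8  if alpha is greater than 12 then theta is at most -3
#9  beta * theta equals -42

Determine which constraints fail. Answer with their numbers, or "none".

All constraints are satisfied.

#1 3beta - 3theta = 3(7) - 3(-6) = 39  ✓
#2 values 10, -2, 0, 7 are pairwise distinct  ✓
#3 abs(-6 - 7) = 13; 13 ≤ 14  ✓
#4 beta = 7 is odd  ✓
#5 10 / 5 = 2, so 5 divides 10  ✓
#6 beta=7, gamma=0, eps=-2; 1 of them equals 7  ✓
#7 alpha = 10 is in {9, 10, 11, 7}  ✓
#8 alpha = 10, not > 12; antecedent false, conditional vacuously true  ✓
#9 beta * theta = 7 * (-6) = -42  ✓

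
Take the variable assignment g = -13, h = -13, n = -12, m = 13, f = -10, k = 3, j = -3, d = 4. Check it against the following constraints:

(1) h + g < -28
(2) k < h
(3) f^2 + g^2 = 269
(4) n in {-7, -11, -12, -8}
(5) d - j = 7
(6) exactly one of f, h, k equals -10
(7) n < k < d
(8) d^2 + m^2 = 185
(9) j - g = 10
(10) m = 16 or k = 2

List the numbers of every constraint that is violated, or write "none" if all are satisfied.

The assignment fails constraints 1, 2, 10.

(1) h + g = -13 + (-13) = -26; -26 ≥ -28, bound -28 not met  false
(2) k = 3, h = -13; 3 ≥ -13 (want <)  false
(3) f^2 + g^2 = (-10)^2 + (-13)^2 = 100 + 169 = 269  true
(4) n = -12 is in {-7, -11, -12, -8}  true
(5) d - j = 4 - (-3) = 7  true
(6) f=-10, h=-13, k=3; 1 of them equals -10  true
(7) values -12 < 3 < 4  true
(8) d^2 + m^2 = 4^2 + 13^2 = 16 + 169 = 185  true
(9) j - g = -3 - (-13) = 10  true
(10) m = 13 ≠ 16 and k = 3 ≠ 2; both disjuncts false  false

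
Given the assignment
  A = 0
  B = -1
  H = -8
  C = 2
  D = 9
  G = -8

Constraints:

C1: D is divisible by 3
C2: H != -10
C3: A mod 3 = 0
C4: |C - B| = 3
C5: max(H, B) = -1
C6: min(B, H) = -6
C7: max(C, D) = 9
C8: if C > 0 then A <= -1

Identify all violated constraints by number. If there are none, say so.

No — constraints 6 and 8 are not satisfied.

C1: 9 / 3 = 3, so 3 divides 9 — holds.
C2: H = -8, and -8 ≠ -10 — holds.
C3: 0 mod 3 = 0 — holds.
C4: |2 - (-1)| = 3 — holds.
C5: max(-8, -1) = -1 — holds.
C6: min(-1, -8) = -8, not -6 — fails.
C7: max(2, 9) = 9 — holds.
C8: C = 2 > 0, so we need A ≤ -1; but A = 0 > -1 — fails.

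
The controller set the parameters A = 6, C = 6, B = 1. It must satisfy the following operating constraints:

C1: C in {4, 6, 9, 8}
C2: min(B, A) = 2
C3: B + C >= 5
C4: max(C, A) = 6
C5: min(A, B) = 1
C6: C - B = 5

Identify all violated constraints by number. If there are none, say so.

C1: C = 6 is in {4, 6, 9, 8} — holds.
C2: min(1, 6) = 1, not 2 — fails.
C3: B + C = 1 + 6 = 7; 7 ≥ 5 — holds.
C4: max(6, 6) = 6 — holds.
C5: min(6, 1) = 1 — holds.
C6: C - B = 6 - 1 = 5 — holds.

No — constraint 2 is not satisfied.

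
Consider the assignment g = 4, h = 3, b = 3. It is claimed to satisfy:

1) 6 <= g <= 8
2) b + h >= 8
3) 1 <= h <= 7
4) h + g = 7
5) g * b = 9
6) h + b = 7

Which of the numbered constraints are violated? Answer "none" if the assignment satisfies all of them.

Constraints 1, 2, 5, and 6 do not hold.

1) g = 4 is outside [6, 8] — violated.
2) b + h = 3 + 3 = 6; 6 < 8, bound 8 not met — violated.
3) h = 3 lies in [1, 7] — satisfied.
4) h + g = 3 + 4 = 7 — satisfied.
5) g * b = 4 * 3 = 12, not 9 — violated.
6) h + b = 3 + 3 = 6, not 7 — violated.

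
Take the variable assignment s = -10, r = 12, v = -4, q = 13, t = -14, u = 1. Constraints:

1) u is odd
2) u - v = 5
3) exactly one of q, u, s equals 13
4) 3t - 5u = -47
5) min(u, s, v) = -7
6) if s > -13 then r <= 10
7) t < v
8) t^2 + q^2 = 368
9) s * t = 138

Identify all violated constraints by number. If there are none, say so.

Violated: 5, 6, 8, 9.

1) u = 1 is odd  ✓
2) u - v = 1 - (-4) = 5  ✓
3) q=13, u=1, s=-10; 1 of them equals 13  ✓
4) 3t - 5u = 3(-14) - 5(1) = -47  ✓
5) min(1, -10, -4) = -10, not -7  ✗
6) s = -10 > -13, so we need r ≤ 10; but r = 12 > 10  ✗
7) t = -14, v = -4; -14 < -4  ✓
8) t^2 + q^2 = (-14)^2 + 13^2 = 196 + 169 = 365, not 368  ✗
9) s * t = -10 * (-14) = 140, not 138  ✗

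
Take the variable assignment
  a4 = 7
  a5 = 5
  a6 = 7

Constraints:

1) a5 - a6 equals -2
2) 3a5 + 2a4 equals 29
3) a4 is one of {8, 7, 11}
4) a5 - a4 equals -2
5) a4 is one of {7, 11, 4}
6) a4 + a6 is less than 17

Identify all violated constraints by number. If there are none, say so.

1) a5 - a6 = 5 - 7 = -2 — holds.
2) 3a5 + 2a4 = 3(5) + 2(7) = 29 — holds.
3) a4 = 7 is in {8, 7, 11} — holds.
4) a5 - a4 = 5 - 7 = -2 — holds.
5) a4 = 7 is in {7, 11, 4} — holds.
6) a4 + a6 = 7 + 7 = 14; 14 < 17 — holds.

No violations.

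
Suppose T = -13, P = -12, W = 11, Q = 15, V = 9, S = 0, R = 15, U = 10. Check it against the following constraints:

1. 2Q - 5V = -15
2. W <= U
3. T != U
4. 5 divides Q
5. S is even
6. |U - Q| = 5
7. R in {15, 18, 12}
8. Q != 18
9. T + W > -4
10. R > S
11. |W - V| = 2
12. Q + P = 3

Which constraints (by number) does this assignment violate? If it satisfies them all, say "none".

1. 2Q - 5V = 2(15) - 5(9) = -15 — holds.
2. W = 11, U = 10; 11 > 10 (want ≤) — does not hold.
3. T = -13, U = 10; distinct — holds.
4. 15 / 5 = 3, so 5 divides 15 — holds.
5. S = 0 is even — holds.
6. |10 - 15| = 5 — holds.
7. R = 15 is in {15, 18, 12} — holds.
8. Q = 15, and 15 ≠ 18 — holds.
9. T + W = -13 + 11 = -2; -2 > -4 — holds.
10. R = 15, S = 0; 15 > 0 — holds.
11. |11 - 9| = 2 — holds.
12. Q + P = 15 + (-12) = 3 — holds.

No — constraint 2 is not satisfied.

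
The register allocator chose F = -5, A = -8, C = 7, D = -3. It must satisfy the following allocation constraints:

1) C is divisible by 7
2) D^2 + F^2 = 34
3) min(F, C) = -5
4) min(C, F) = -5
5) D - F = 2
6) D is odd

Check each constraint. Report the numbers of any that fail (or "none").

The assignment satisfies every constraint.

1) 7 / 7 = 1, so 7 divides 7 — satisfied.
2) D^2 + F^2 = (-3)^2 + (-5)^2 = 9 + 25 = 34 — satisfied.
3) min(-5, 7) = -5 — satisfied.
4) min(7, -5) = -5 — satisfied.
5) D - F = -3 - (-5) = 2 — satisfied.
6) D = -3 is odd — satisfied.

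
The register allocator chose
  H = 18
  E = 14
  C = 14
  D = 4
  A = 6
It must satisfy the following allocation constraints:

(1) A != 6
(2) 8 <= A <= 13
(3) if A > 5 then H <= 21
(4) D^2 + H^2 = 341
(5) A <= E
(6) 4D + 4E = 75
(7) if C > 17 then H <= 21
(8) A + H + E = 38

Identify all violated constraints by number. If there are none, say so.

Violated: 1, 2, 4, 6.

(1) A = 6, but 6 is required to differ  FAIL
(2) A = 6 is outside [8, 13]  FAIL
(3) A = 6 > 5, so we need H ≤ 21; H = 18 ≤ 21  OK
(4) D^2 + H^2 = 4^2 + 18^2 = 16 + 324 = 340, not 341  FAIL
(5) A = 6, E = 14; 6 ≤ 14  OK
(6) 4D + 4E = 4(4) + 4(14) = 72, not 75  FAIL
(7) C = 14, not > 17; antecedent false, conditional vacuously true  OK
(8) A + H + E = 6 + 18 + 14 = 38  OK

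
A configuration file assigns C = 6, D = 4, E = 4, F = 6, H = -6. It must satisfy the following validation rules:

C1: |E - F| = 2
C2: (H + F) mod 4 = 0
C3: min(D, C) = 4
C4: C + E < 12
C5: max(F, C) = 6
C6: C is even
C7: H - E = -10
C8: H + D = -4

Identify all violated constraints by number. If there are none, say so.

C1: |4 - 6| = 2 — OK.
C2: H + F = 0; 0 mod 4 = 0 — OK.
C3: min(4, 6) = 4 — OK.
C4: C + E = 6 + 4 = 10; 10 < 12 — OK.
C5: max(6, 6) = 6 — OK.
C6: C = 6 is even — OK.
C7: H - E = -6 - 4 = -10 — OK.
C8: H + D = -6 + 4 = -2, not -4 — violated.

No — constraint 8 is not satisfied.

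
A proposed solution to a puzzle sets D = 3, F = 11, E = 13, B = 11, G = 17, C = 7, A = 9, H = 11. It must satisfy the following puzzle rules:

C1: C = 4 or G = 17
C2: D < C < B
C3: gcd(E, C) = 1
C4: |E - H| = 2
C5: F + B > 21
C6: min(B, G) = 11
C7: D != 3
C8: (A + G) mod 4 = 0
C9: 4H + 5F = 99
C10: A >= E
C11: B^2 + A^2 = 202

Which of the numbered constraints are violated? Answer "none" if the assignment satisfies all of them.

C1: C = 7 ≠ 4, but G = 17 = 17 (second disjunct)  OK
C2: values 3 < 7 < 11  OK
C3: gcd(13, 7) = 1  OK
C4: |13 - 11| = 2  OK
C5: F + B = 11 + 11 = 22; 22 > 21  OK
C6: min(11, 17) = 11  OK
C7: D = 3, but 3 is required to differ  FAIL
C8: A + G = 26; 26 mod 4 = 2, not 0  FAIL
C9: 4H + 5F = 4(11) + 5(11) = 99  OK
C10: A = 9, E = 13; 9 < 13 (want ≥)  FAIL
C11: B^2 + A^2 = 11^2 + 9^2 = 121 + 81 = 202  OK

Violated: 7, 8, 10.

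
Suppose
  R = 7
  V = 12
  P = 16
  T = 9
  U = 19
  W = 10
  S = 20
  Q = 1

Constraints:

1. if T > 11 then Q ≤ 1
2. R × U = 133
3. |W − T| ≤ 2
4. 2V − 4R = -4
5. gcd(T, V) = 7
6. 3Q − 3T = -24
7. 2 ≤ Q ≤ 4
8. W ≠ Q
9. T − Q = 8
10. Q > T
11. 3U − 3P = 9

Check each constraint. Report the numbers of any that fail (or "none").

Violated: 5, 7, 10.

1. T = 9, not > 11; antecedent false, conditional vacuously true — holds.
2. R × U = 7 × 19 = 133 — holds.
3. |10 − 9| = 1; 1 ≤ 2 — holds.
4. 2V − 4R = 2(12) − 4(7) = -4 — holds.
5. gcd(9, 12) = 3, not 7 — does not hold.
6. 3Q − 3T = 3(1) − 3(9) = -24 — holds.
7. Q = 1 is outside [2, 4] — does not hold.
8. W = 10, Q = 1; distinct — holds.
9. T − Q = 9 − 1 = 8 — holds.
10. Q = 1, T = 9; 1 ≤ 9 (want >) — does not hold.
11. 3U − 3P = 3(19) − 3(16) = 9 — holds.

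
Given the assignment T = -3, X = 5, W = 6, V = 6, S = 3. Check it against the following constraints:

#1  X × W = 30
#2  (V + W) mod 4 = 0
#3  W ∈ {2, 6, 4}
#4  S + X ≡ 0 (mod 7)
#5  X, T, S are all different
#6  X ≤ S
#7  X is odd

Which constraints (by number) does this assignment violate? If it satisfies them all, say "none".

#1 X × W = 5 × 6 = 30  yes
#2 V + W = 12; 12 mod 4 = 0  yes
#3 W = 6 is in {2, 6, 4}  yes
#4 S + X = 8; 8 mod 7 = 1, not 0  no
#5 values 5, -3, 3 are pairwise distinct  yes
#6 X = 5, S = 3; 5 > 3 (want ≤)  no
#7 X = 5 is odd  yes

Constraints 4, 6 do not hold.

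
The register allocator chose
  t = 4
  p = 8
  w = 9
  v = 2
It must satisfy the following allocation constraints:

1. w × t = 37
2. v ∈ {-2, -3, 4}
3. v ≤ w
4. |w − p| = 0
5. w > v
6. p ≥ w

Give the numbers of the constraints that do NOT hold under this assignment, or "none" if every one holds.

The assignment fails constraints 1, 2, 4, 6.

1. w × t = 9 × 4 = 36, not 37  no
2. v = 2 is not in {-2, -3, 4}  no
3. v = 2, w = 9; 2 ≤ 9  yes
4. |9 − 8| = 1, not 0  no
5. w = 9, v = 2; 9 > 2  yes
6. p = 8, w = 9; 8 < 9 (want ≥)  no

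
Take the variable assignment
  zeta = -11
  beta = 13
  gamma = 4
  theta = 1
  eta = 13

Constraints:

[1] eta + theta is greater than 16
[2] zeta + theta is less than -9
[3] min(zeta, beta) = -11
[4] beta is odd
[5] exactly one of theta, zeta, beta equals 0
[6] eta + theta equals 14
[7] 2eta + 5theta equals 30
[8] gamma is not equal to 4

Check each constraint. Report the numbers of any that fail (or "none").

Constraints 1, 5, 7, and 8 do not hold.

[1] eta + theta = 13 + 1 = 14; 14 ≤ 16, bound 16 not met  fails
[2] zeta + theta = -11 + 1 = -10; -10 < -9  holds
[3] min(-11, 13) = -11  holds
[4] beta = 13 is odd  holds
[5] theta=1, zeta=-11, beta=13; 0 of them equal 0, not exactly one  fails
[6] eta + theta = 13 + 1 = 14  holds
[7] 2eta + 5theta = 2(13) + 5(1) = 31, not 30  fails
[8] gamma = 4, but 4 is required to differ  fails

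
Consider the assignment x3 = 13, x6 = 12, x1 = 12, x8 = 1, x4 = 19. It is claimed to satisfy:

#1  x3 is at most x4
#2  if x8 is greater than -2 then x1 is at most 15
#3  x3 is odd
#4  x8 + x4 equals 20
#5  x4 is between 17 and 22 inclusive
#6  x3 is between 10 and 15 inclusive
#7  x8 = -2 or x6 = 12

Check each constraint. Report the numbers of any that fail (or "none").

Yes — all constraints hold.

#1 x3 = 13, x4 = 19; 13 ≤ 19  true
#2 x8 = 1 > -2, so we need x1 ≤ 15; x1 = 12 ≤ 15  true
#3 x3 = 13 is odd  true
#4 x8 + x4 = 1 + 19 = 20  true
#5 x4 = 19 lies in [17, 22]  true
#6 x3 = 13 lies in [10, 15]  true
#7 x8 = 1 ≠ -2, but x6 = 12 = 12 (second disjunct)  true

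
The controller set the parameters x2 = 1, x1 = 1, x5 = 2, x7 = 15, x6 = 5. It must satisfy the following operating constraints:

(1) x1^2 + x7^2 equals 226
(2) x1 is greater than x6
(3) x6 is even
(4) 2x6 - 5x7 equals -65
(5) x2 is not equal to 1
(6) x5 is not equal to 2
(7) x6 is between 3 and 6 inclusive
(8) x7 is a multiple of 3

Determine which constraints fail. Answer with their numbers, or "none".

(1) x1^2 + x7^2 = 1^2 + 15^2 = 1 + 225 = 226  holds
(2) x1 = 1, x6 = 5; 1 ≤ 5 (want >)  fails
(3) x6 = 5 is odd  fails
(4) 2x6 - 5x7 = 2(5) - 5(15) = -65  holds
(5) x2 = 1, but 1 is required to differ  fails
(6) x5 = 2, but 2 is required to differ  fails
(7) x6 = 5 lies in [3, 6]  holds
(8) 15 / 3 = 5, so 3 divides 15  holds

No — constraints 2, 3, 5, 6 are not satisfied.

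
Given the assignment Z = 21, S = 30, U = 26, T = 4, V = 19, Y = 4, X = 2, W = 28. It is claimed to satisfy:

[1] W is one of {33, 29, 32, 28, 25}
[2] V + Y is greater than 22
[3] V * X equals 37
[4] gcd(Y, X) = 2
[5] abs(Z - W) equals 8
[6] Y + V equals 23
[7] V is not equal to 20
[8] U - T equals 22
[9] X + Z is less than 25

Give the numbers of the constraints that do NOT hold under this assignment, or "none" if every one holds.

Violated: 3 and 5.

[1] W = 28 is in {33, 29, 32, 28, 25} — holds.
[2] V + Y = 19 + 4 = 23; 23 > 22 — holds.
[3] V * X = 19 * 2 = 38, not 37 — fails.
[4] gcd(4, 2) = 2 — holds.
[5] abs(21 - 28) = 7, not 8 — fails.
[6] Y + V = 4 + 19 = 23 — holds.
[7] V = 19, and 19 ≠ 20 — holds.
[8] U - T = 26 - 4 = 22 — holds.
[9] X + Z = 2 + 21 = 23; 23 < 25 — holds.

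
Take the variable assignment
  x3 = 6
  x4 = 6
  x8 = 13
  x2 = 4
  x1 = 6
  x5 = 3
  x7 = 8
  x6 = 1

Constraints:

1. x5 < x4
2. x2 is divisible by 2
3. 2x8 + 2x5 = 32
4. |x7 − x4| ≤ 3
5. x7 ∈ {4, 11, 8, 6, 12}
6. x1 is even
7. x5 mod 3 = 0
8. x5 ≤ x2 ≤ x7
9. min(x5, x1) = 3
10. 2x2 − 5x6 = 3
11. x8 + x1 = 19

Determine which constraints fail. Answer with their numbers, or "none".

1. x5 = 3, x4 = 6; 3 < 6 — satisfied.
2. 4 / 2 = 2, so 2 divides 4 — satisfied.
3. 2x8 + 2x5 = 2(13) + 2(3) = 32 — satisfied.
4. |8 − 6| = 2; 2 ≤ 3 — satisfied.
5. x7 = 8 is in {4, 11, 8, 6, 12} — satisfied.
6. x1 = 6 is even — satisfied.
7. 3 mod 3 = 0 — satisfied.
8. values 3 ≤ 4 ≤ 8 — satisfied.
9. min(3, 6) = 3 — satisfied.
10. 2x2 − 5x6 = 2(4) − 5(1) = 3 — satisfied.
11. x8 + x1 = 13 + 6 = 19 — satisfied.

The assignment satisfies every constraint.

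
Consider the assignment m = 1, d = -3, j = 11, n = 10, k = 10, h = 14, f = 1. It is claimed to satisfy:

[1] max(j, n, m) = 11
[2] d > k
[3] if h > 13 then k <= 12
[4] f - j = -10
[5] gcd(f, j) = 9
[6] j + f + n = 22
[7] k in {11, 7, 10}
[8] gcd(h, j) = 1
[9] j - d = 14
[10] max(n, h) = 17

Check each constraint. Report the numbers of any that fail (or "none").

[1] max(11, 10, 1) = 11  OK
[2] d = -3, k = 10; -3 ≤ 10 (want >)  FAIL
[3] h = 14 > 13, so we need k ≤ 12; k = 10 ≤ 12  OK
[4] f - j = 1 - 11 = -10  OK
[5] gcd(1, 11) = 1, not 9  FAIL
[6] j + f + n = 11 + 1 + 10 = 22  OK
[7] k = 10 is in {11, 7, 10}  OK
[8] gcd(14, 11) = 1  OK
[9] j - d = 11 - (-3) = 14  OK
[10] max(10, 14) = 14, not 17  FAIL

No — constraints 2, 5, 10 are not satisfied.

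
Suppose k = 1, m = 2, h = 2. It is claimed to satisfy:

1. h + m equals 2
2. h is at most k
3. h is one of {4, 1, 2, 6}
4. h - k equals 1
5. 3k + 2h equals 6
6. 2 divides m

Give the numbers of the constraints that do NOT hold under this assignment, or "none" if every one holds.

1. h + m = 2 + 2 = 4, not 2 — violated.
2. h = 2, k = 1; 2 > 1 (want ≤) — violated.
3. h = 2 is in {4, 1, 2, 6} — satisfied.
4. h - k = 2 - 1 = 1 — satisfied.
5. 3k + 2h = 3(1) + 2(2) = 7, not 6 — violated.
6. 2 / 2 = 1, so 2 divides 2 — satisfied.

Constraints 1, 2, and 5 do not hold.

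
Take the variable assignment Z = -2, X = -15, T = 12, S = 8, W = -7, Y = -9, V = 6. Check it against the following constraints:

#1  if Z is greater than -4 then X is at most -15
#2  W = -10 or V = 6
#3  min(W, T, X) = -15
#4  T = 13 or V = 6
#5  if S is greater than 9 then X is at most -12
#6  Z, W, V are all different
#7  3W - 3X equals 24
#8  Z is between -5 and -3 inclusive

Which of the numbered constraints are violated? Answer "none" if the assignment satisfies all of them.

#1 Z = -2 > -4, so we need X ≤ -15; X = -15 ≤ -15  holds
#2 W = -7 ≠ -10, but V = 6 = 6 (second disjunct)  holds
#3 min(-7, 12, -15) = -15  holds
#4 T = 12 ≠ 13, but V = 6 = 6 (second disjunct)  holds
#5 S = 8, not > 9; antecedent false, conditional vacuously true  holds
#6 values -2, -7, 6 are pairwise distinct  holds
#7 3W - 3X = 3(-7) - 3(-15) = 24  holds
#8 Z = -2 is outside [-5, -3]  fails

No — constraint 8 is not satisfied.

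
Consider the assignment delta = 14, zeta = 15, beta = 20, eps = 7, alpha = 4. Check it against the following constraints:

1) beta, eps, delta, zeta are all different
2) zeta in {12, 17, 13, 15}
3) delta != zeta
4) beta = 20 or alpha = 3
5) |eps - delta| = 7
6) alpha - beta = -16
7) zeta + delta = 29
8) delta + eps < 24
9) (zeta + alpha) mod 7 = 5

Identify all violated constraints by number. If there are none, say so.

1) values 20, 7, 14, 15 are pairwise distinct — OK.
2) zeta = 15 is in {12, 17, 13, 15} — OK.
3) delta = 14, zeta = 15; distinct — OK.
4) beta = 20 = 20 (first disjunct) — OK.
5) |7 - 14| = 7 — OK.
6) alpha - beta = 4 - 20 = -16 — OK.
7) zeta + delta = 15 + 14 = 29 — OK.
8) delta + eps = 14 + 7 = 21; 21 < 24 — OK.
9) zeta + alpha = 19; 19 mod 7 = 5 — OK.

No violations.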